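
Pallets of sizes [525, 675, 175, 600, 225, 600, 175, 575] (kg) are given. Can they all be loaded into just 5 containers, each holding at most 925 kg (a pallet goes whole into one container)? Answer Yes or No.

Yes

A valid assignment using 5 containers:
  container 1: 675 + 225 = 900
  container 2: 600 + 175 = 775
  container 3: 600 + 175 = 775
  container 4: 575 = 575
  container 5: 525 = 525
Every load is within 925 kg, so 5 containers suffice.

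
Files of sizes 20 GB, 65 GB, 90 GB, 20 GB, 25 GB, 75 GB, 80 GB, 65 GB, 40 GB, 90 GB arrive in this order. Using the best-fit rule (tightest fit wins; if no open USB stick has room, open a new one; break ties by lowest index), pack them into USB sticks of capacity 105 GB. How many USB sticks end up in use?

  20 → USB stick 1 (new)  [load 20/105]
  65 → USB stick 1  [load 85/105]
  90 → USB stick 2 (new)  [load 90/105]
  20 → USB stick 1  [load 105/105]
  25 → USB stick 3 (new)  [load 25/105]
  75 → USB stick 3  [load 100/105]
  80 → USB stick 4 (new)  [load 80/105]
  65 → USB stick 5 (new)  [load 65/105]
  40 → USB stick 5  [load 105/105]
  90 → USB stick 6 (new)  [load 90/105]
6 USB sticks opened.

6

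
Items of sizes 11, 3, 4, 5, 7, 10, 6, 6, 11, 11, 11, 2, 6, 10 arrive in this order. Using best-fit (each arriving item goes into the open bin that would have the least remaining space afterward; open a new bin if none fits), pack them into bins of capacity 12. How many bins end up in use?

10

  11 → bin 1 (new)  [load 11/12]
  3 → bin 2 (new)  [load 3/12]
  4 → bin 2  [load 7/12]
  5 → bin 2  [load 12/12]
  7 → bin 3 (new)  [load 7/12]
  10 → bin 4 (new)  [load 10/12]
  6 → bin 5 (new)  [load 6/12]
  6 → bin 5  [load 12/12]
  11 → bin 6 (new)  [load 11/12]
  11 → bin 7 (new)  [load 11/12]
  11 → bin 8 (new)  [load 11/12]
  2 → bin 4  [load 12/12]
  6 → bin 9 (new)  [load 6/12]
  10 → bin 10 (new)  [load 10/12]
10 bins opened.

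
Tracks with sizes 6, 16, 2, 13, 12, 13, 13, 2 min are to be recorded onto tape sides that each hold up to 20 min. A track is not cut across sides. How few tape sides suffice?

5

Total = 16 + 13 + 13 + 13 + 12 + 6 + 2 + 2 = 77 min.
Lower bound: ⌈77/20⌉ = 4 tape sides.
Also, 5 tracks each exceed 10 min, and no two of those can share a side, so at least 5 tape sides are needed.
A packing using 5 tape sides:
  side 1: 16 + 2 + 2 = 20
  side 2: 13 + 6 = 19
  side 3: 13 = 13
  side 4: 13 = 13
  side 5: 12 = 12
This matches the lower bound, so 5 is optimal.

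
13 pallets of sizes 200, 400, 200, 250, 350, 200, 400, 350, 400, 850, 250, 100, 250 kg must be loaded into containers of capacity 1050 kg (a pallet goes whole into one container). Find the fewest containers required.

Total = 850 + 400 + 400 + 400 + 350 + 350 + 250 + 250 + 250 + 200 + 200 + 200 + 100 = 4200 kg.
Lower bound: ⌈4200/1050⌉ = 4 containers.
A packing using 4 containers:
  container 1: 850 + 200 = 1050
  container 2: 400 + 400 + 250 = 1050
  container 3: 400 + 350 + 200 + 100 = 1050
  container 4: 350 + 250 + 250 + 200 = 1050
This matches the lower bound, so 4 is optimal.

4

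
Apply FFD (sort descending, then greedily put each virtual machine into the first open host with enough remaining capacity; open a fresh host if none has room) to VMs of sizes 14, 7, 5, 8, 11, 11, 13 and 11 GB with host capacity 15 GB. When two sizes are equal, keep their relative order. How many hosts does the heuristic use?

7

Sorted descending: 14, 13, 11, 11, 11, 8, 7, 5.
  14 → host 1 (new)  [load 14/15]
  13 → host 2 (new)  [load 13/15]
  11 → host 3 (new)  [load 11/15]
  11 → host 4 (new)  [load 11/15]
  11 → host 5 (new)  [load 11/15]
  8 → host 6 (new)  [load 8/15]
  7 → host 6  [load 15/15]
  5 → host 7 (new)  [load 5/15]
7 hosts opened.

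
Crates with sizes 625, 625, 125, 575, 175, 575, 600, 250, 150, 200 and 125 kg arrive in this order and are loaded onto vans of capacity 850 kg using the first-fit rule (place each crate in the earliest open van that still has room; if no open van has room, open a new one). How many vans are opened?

  625 → van 1 (new)  [load 625/850]
  625 → van 2 (new)  [load 625/850]
  125 → van 1  [load 750/850]
  575 → van 3 (new)  [load 575/850]
  175 → van 2  [load 800/850]
  575 → van 4 (new)  [load 575/850]
  600 → van 5 (new)  [load 600/850]
  250 → van 3  [load 825/850]
  150 → van 4  [load 725/850]
  200 → van 5  [load 800/850]
  125 → van 4  [load 850/850]
5 vans opened.

5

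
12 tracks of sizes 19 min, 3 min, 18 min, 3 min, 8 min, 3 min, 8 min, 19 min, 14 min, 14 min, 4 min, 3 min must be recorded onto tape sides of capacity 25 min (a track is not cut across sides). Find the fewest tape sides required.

Total = 19 + 19 + 18 + 14 + 14 + 8 + 8 + 4 + 3 + 3 + 3 + 3 = 116 min.
Lower bound: ⌈116/25⌉ = 5 tape sides.
A packing using 5 tape sides:
  side 1: 19 + 4 = 23
  side 2: 19 + 3 + 3 = 25
  side 3: 18 + 3 + 3 = 24
  side 4: 14 + 8 = 22
  side 5: 14 + 8 = 22
This matches the lower bound, so 5 is optimal.

5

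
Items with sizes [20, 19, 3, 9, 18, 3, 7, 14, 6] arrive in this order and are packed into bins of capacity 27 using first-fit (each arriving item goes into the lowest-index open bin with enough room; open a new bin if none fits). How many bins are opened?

  20 → bin 1 (new)  [load 20/27]
  19 → bin 2 (new)  [load 19/27]
  3 → bin 1  [load 23/27]
  9 → bin 3 (new)  [load 9/27]
  18 → bin 3  [load 27/27]
  3 → bin 1  [load 26/27]
  7 → bin 2  [load 26/27]
  14 → bin 4 (new)  [load 14/27]
  6 → bin 4  [load 20/27]
4 bins opened.

4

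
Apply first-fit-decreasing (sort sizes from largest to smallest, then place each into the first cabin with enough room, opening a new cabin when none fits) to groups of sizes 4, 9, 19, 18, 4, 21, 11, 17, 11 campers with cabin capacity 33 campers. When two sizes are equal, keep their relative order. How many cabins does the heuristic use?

4

Sorted descending: 21, 19, 18, 17, 11, 11, 9, 4, 4.
  21 → cabin 1 (new)  [load 21/33]
  19 → cabin 2 (new)  [load 19/33]
  18 → cabin 3 (new)  [load 18/33]
  17 → cabin 4 (new)  [load 17/33]
  11 → cabin 1  [load 32/33]
  11 → cabin 2  [load 30/33]
  9 → cabin 3  [load 27/33]
  4 → cabin 3  [load 31/33]
  4 → cabin 4  [load 21/33]
4 cabins opened.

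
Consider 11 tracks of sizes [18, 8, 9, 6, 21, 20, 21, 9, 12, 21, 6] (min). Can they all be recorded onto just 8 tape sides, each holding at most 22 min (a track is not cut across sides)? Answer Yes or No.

A valid assignment using 8 tape sides:
  side 1: 21 = 21
  side 2: 21 = 21
  side 3: 21 = 21
  side 4: 20 = 20
  side 5: 18 = 18
  side 6: 12 + 9 = 21
  side 7: 9 + 8 = 17
  side 8: 6 + 6 = 12
Every load is within 22 min, so 8 tape sides suffice.

Yes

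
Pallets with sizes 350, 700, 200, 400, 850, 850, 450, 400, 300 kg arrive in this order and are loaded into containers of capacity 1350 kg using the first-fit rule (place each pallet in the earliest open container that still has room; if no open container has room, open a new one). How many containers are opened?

  350 → container 1 (new)  [load 350/1350]
  700 → container 1  [load 1050/1350]
  200 → container 1  [load 1250/1350]
  400 → container 2 (new)  [load 400/1350]
  850 → container 2  [load 1250/1350]
  850 → container 3 (new)  [load 850/1350]
  450 → container 3  [load 1300/1350]
  400 → container 4 (new)  [load 400/1350]
  300 → container 4  [load 700/1350]
4 containers opened.

4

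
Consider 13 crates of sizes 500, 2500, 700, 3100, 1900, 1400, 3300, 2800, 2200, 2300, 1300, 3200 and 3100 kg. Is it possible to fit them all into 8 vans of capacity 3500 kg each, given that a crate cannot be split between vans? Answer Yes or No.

Total = 28300 kg; ⌈28300/3500⌉ = 9.
At least 9 vans are required, but only 8 are allowed.

No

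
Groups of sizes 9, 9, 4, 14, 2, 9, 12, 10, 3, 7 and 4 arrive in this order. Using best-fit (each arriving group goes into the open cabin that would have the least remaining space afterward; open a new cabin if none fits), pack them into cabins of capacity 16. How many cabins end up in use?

  9 → cabin 1 (new)  [load 9/16]
  9 → cabin 2 (new)  [load 9/16]
  4 → cabin 1  [load 13/16]
  14 → cabin 3 (new)  [load 14/16]
  2 → cabin 3  [load 16/16]
  9 → cabin 4 (new)  [load 9/16]
  12 → cabin 5 (new)  [load 12/16]
  10 → cabin 6 (new)  [load 10/16]
  3 → cabin 1  [load 16/16]
  7 → cabin 2  [load 16/16]
  4 → cabin 5  [load 16/16]
6 cabins opened.

6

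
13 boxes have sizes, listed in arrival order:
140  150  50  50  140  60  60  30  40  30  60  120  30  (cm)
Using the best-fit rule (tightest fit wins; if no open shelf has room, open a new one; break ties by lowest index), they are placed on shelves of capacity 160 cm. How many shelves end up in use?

7

  140 → shelf 1 (new)  [load 140/160]
  150 → shelf 2 (new)  [load 150/160]
  50 → shelf 3 (new)  [load 50/160]
  50 → shelf 3  [load 100/160]
  140 → shelf 4 (new)  [load 140/160]
  60 → shelf 3  [load 160/160]
  60 → shelf 5 (new)  [load 60/160]
  30 → shelf 5  [load 90/160]
  40 → shelf 5  [load 130/160]
  30 → shelf 5  [load 160/160]
  60 → shelf 6 (new)  [load 60/160]
  120 → shelf 7 (new)  [load 120/160]
  30 → shelf 7  [load 150/160]
7 shelves opened.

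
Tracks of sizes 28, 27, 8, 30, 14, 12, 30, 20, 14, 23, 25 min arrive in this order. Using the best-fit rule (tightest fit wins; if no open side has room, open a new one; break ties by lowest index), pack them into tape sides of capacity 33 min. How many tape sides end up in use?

9

  28 → side 1 (new)  [load 28/33]
  27 → side 2 (new)  [load 27/33]
  8 → side 3 (new)  [load 8/33]
  30 → side 4 (new)  [load 30/33]
  14 → side 3  [load 22/33]
  12 → side 5 (new)  [load 12/33]
  30 → side 6 (new)  [load 30/33]
  20 → side 5  [load 32/33]
  14 → side 7 (new)  [load 14/33]
  23 → side 8 (new)  [load 23/33]
  25 → side 9 (new)  [load 25/33]
9 tape sides opened.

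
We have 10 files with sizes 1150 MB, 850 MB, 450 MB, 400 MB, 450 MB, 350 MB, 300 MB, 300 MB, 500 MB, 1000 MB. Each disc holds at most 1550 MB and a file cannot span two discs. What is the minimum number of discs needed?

Total = 1150 + 1000 + 850 + 500 + 450 + 450 + 400 + 350 + 300 + 300 = 5750 MB.
Lower bound: ⌈5750/1550⌉ = 4 discs.
A packing using 4 discs:
  disc 1: 1150 + 400 = 1550
  disc 2: 1000 + 500 = 1500
  disc 3: 850 + 450 = 1300
  disc 4: 450 + 350 + 300 + 300 = 1400
This matches the lower bound, so 4 is optimal.

4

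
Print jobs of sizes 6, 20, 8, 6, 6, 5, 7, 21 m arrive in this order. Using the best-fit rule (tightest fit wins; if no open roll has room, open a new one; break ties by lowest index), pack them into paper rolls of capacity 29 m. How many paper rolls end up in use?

3

  6 → roll 1 (new)  [load 6/29]
  20 → roll 1  [load 26/29]
  8 → roll 2 (new)  [load 8/29]
  6 → roll 2  [load 14/29]
  6 → roll 2  [load 20/29]
  5 → roll 2  [load 25/29]
  7 → roll 3 (new)  [load 7/29]
  21 → roll 3  [load 28/29]
3 paper rolls opened.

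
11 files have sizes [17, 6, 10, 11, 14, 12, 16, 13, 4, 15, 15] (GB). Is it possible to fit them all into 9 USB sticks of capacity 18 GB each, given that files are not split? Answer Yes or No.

Yes

A valid assignment using 9 USB sticks:
  USB stick 1: 17 = 17
  USB stick 2: 16 = 16
  USB stick 3: 15 = 15
  USB stick 4: 15 = 15
  USB stick 5: 14 + 4 = 18
  USB stick 6: 13 = 13
  USB stick 7: 12 + 6 = 18
  USB stick 8: 11 = 11
  USB stick 9: 10 = 10
Every load is within 18 GB, so 9 USB sticks suffice.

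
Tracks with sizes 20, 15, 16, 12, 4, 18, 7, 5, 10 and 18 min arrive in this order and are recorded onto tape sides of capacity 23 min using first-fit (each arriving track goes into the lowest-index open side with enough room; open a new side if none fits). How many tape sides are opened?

7

  20 → side 1 (new)  [load 20/23]
  15 → side 2 (new)  [load 15/23]
  16 → side 3 (new)  [load 16/23]
  12 → side 4 (new)  [load 12/23]
  4 → side 2  [load 19/23]
  18 → side 5 (new)  [load 18/23]
  7 → side 3  [load 23/23]
  5 → side 4  [load 17/23]
  10 → side 6 (new)  [load 10/23]
  18 → side 7 (new)  [load 18/23]
7 tape sides opened.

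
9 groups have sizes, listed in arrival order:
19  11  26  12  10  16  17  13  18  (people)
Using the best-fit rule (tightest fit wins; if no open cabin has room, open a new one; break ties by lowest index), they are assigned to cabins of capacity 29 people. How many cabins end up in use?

  19 → cabin 1 (new)  [load 19/29]
  11 → cabin 2 (new)  [load 11/29]
  26 → cabin 3 (new)  [load 26/29]
  12 → cabin 2  [load 23/29]
  10 → cabin 1  [load 29/29]
  16 → cabin 4 (new)  [load 16/29]
  17 → cabin 5 (new)  [load 17/29]
  13 → cabin 4  [load 29/29]
  18 → cabin 6 (new)  [load 18/29]
6 cabins opened.

6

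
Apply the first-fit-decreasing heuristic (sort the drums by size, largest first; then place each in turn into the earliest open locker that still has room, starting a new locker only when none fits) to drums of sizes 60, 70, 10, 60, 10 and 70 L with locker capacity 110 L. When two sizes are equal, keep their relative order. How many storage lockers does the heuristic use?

Sorted descending: 70, 70, 60, 60, 10, 10.
  70 → locker 1 (new)  [load 70/110]
  70 → locker 2 (new)  [load 70/110]
  60 → locker 3 (new)  [load 60/110]
  60 → locker 4 (new)  [load 60/110]
  10 → locker 1  [load 80/110]
  10 → locker 1  [load 90/110]
4 storage lockers opened.

4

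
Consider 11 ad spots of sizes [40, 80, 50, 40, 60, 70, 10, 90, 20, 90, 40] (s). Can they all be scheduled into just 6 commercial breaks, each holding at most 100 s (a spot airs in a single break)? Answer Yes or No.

Total = 590 s; ⌈590/100⌉ = 6.
The bound of 6 does not rule out 6, but exhaustive search shows no assignment into 6 commercial breaks of capacity 100 s exists — the minimum is 7.

No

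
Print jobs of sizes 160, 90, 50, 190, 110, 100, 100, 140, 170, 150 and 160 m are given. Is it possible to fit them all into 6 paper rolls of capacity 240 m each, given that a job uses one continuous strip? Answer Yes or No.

Total = 1420 m; ⌈1420/240⌉ = 6.
The bound of 6 does not rule out 6, but exhaustive search shows no assignment into 6 paper rolls of capacity 240 m exists — the minimum is 7.

No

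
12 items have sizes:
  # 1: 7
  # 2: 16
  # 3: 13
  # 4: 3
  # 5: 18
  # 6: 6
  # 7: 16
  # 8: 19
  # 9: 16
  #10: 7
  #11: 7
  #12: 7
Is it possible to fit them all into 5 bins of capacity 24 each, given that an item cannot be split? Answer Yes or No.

Total = 135; ⌈135/24⌉ = 6.
At least 6 bins are required, but only 5 are allowed.

No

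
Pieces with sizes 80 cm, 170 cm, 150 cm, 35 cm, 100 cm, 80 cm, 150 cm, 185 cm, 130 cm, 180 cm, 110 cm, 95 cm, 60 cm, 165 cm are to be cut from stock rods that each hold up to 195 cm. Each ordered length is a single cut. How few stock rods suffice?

Total = 185 + 180 + 170 + 165 + 150 + 150 + 130 + 110 + 100 + 95 + 80 + 80 + 60 + 35 = 1690 cm.
Lower bound: ⌈1690/195⌉ = 9 stock rods.
A packing using 10 stock rods:
  stock rod 1: 185 = 185
  stock rod 2: 180 = 180
  stock rod 3: 170 = 170
  stock rod 4: 165 = 165
  stock rod 5: 150 + 35 = 185
  stock rod 6: 150 = 150
  stock rod 7: 130 + 60 = 190
  stock rod 8: 110 + 80 = 190
  stock rod 9: 100 + 95 = 195
  stock rod 10: 80 = 80
No arrangement into 9 stock rods stays within capacity, so 10 is optimal.

10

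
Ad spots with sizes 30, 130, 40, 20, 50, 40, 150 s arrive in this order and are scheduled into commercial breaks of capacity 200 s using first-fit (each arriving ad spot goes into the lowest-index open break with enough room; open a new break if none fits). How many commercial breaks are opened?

  30 → break 1 (new)  [load 30/200]
  130 → break 1  [load 160/200]
  40 → break 1  [load 200/200]
  20 → break 2 (new)  [load 20/200]
  50 → break 2  [load 70/200]
  40 → break 2  [load 110/200]
  150 → break 3 (new)  [load 150/200]
3 commercial breaks opened.

3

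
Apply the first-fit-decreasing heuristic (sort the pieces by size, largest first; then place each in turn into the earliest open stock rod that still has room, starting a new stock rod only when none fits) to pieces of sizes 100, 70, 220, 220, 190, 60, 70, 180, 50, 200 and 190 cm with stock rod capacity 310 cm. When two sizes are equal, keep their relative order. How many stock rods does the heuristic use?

Sorted descending: 220, 220, 200, 190, 190, 180, 100, 70, 70, 60, 50.
  220 → stock rod 1 (new)  [load 220/310]
  220 → stock rod 2 (new)  [load 220/310]
  200 → stock rod 3 (new)  [load 200/310]
  190 → stock rod 4 (new)  [load 190/310]
  190 → stock rod 5 (new)  [load 190/310]
  180 → stock rod 6 (new)  [load 180/310]
  100 → stock rod 3  [load 300/310]
  70 → stock rod 1  [load 290/310]
  70 → stock rod 2  [load 290/310]
  60 → stock rod 4  [load 250/310]
  50 → stock rod 4  [load 300/310]
6 stock rods opened.

6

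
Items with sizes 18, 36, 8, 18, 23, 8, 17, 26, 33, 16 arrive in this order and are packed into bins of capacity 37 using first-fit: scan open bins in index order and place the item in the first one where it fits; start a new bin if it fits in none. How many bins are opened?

  18 → bin 1 (new)  [load 18/37]
  36 → bin 2 (new)  [load 36/37]
  8 → bin 1  [load 26/37]
  18 → bin 3 (new)  [load 18/37]
  23 → bin 4 (new)  [load 23/37]
  8 → bin 1  [load 34/37]
  17 → bin 3  [load 35/37]
  26 → bin 5 (new)  [load 26/37]
  33 → bin 6 (new)  [load 33/37]
  16 → bin 7 (new)  [load 16/37]
7 bins opened.

7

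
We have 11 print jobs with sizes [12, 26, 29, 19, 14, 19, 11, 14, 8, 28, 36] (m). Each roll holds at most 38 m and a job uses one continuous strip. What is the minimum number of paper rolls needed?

7

Total = 36 + 29 + 28 + 26 + 19 + 19 + 14 + 14 + 12 + 11 + 8 = 216 m.
Lower bound: ⌈216/38⌉ = 6 paper rolls.
A packing using 7 paper rolls:
  roll 1: 36 = 36
  roll 2: 29 + 8 = 37
  roll 3: 28 = 28
  roll 4: 26 + 12 = 38
  roll 5: 19 + 19 = 38
  roll 6: 14 + 14 = 28
  roll 7: 11 = 11
No arrangement into 6 paper rolls stays within capacity, so 7 is optimal.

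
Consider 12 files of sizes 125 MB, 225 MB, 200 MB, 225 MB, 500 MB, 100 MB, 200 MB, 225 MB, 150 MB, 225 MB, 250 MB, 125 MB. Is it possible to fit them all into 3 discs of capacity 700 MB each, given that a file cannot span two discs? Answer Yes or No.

No

Total = 2550 MB; ⌈2550/700⌉ = 4.
At least 4 discs are required, but only 3 are allowed.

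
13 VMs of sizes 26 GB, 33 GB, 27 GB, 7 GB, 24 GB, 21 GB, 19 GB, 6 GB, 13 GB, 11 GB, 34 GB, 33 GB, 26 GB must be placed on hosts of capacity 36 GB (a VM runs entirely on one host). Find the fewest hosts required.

Total = 34 + 33 + 33 + 27 + 26 + 26 + 24 + 21 + 19 + 13 + 11 + 7 + 6 = 280 GB.
Lower bound: ⌈280/36⌉ = 8 hosts.
Also, 9 VMs each exceed 18 GB, and no two of those can share a host, so at least 9 hosts are needed.
A packing using 9 hosts:
  host 1: 34 = 34
  host 2: 33 = 33
  host 3: 33 = 33
  host 4: 27 + 7 = 34
  host 5: 26 + 6 = 32
  host 6: 26 = 26
  host 7: 24 + 11 = 35
  host 8: 21 + 13 = 34
  host 9: 19 = 19
This matches the lower bound, so 9 is optimal.

9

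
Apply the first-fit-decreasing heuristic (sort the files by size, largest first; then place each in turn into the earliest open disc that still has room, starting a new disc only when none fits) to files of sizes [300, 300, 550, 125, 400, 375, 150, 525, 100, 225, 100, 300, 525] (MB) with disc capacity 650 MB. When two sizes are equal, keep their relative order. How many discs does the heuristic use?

7

Sorted descending: 550, 525, 525, 400, 375, 300, 300, 300, 225, 150, 125, 100, 100.
  550 → disc 1 (new)  [load 550/650]
  525 → disc 2 (new)  [load 525/650]
  525 → disc 3 (new)  [load 525/650]
  400 → disc 4 (new)  [load 400/650]
  375 → disc 5 (new)  [load 375/650]
  300 → disc 6 (new)  [load 300/650]
  300 → disc 6  [load 600/650]
  300 → disc 7 (new)  [load 300/650]
  225 → disc 4  [load 625/650]
  150 → disc 5  [load 525/650]
  125 → disc 2  [load 650/650]
  100 → disc 1  [load 650/650]
  100 → disc 3  [load 625/650]
7 discs opened.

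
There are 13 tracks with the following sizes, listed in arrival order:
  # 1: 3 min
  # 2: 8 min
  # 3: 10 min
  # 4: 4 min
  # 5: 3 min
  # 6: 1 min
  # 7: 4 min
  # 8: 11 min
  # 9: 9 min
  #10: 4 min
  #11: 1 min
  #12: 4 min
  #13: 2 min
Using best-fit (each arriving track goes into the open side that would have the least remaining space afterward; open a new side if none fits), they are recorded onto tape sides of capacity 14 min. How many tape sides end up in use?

  3 → side 1 (new)  [load 3/14]
  8 → side 1  [load 11/14]
  10 → side 2 (new)  [load 10/14]
  4 → side 2  [load 14/14]
  3 → side 1  [load 14/14]
  1 → side 3 (new)  [load 1/14]
  4 → side 3  [load 5/14]
  11 → side 4 (new)  [load 11/14]
  9 → side 3  [load 14/14]
  4 → side 5 (new)  [load 4/14]
  1 → side 4  [load 12/14]
  4 → side 5  [load 8/14]
  2 → side 4  [load 14/14]
5 tape sides opened.

5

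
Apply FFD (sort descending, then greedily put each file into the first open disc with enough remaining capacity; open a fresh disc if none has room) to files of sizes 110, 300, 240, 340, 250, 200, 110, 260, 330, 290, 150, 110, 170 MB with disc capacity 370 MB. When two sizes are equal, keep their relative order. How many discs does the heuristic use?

9

Sorted descending: 340, 330, 300, 290, 260, 250, 240, 200, 170, 150, 110, 110, 110.
  340 → disc 1 (new)  [load 340/370]
  330 → disc 2 (new)  [load 330/370]
  300 → disc 3 (new)  [load 300/370]
  290 → disc 4 (new)  [load 290/370]
  260 → disc 5 (new)  [load 260/370]
  250 → disc 6 (new)  [load 250/370]
  240 → disc 7 (new)  [load 240/370]
  200 → disc 8 (new)  [load 200/370]
  170 → disc 8  [load 370/370]
  150 → disc 9 (new)  [load 150/370]
  110 → disc 5  [load 370/370]
  110 → disc 6  [load 360/370]
  110 → disc 7  [load 350/370]
9 discs opened.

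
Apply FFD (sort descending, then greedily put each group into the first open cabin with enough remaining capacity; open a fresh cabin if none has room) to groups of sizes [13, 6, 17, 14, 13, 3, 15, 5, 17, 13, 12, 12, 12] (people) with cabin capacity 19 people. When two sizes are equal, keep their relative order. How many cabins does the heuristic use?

10

Sorted descending: 17, 17, 15, 14, 13, 13, 13, 12, 12, 12, 6, 5, 3.
  17 → cabin 1 (new)  [load 17/19]
  17 → cabin 2 (new)  [load 17/19]
  15 → cabin 3 (new)  [load 15/19]
  14 → cabin 4 (new)  [load 14/19]
  13 → cabin 5 (new)  [load 13/19]
  13 → cabin 6 (new)  [load 13/19]
  13 → cabin 7 (new)  [load 13/19]
  12 → cabin 8 (new)  [load 12/19]
  12 → cabin 9 (new)  [load 12/19]
  12 → cabin 10 (new)  [load 12/19]
  6 → cabin 5  [load 19/19]
  5 → cabin 4  [load 19/19]
  3 → cabin 3  [load 18/19]
10 cabins opened.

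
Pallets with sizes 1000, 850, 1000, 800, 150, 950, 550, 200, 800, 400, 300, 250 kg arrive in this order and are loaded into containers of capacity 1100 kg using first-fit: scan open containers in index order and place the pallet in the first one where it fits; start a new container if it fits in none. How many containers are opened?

  1000 → container 1 (new)  [load 1000/1100]
  850 → container 2 (new)  [load 850/1100]
  1000 → container 3 (new)  [load 1000/1100]
  800 → container 4 (new)  [load 800/1100]
  150 → container 2  [load 1000/1100]
  950 → container 5 (new)  [load 950/1100]
  550 → container 6 (new)  [load 550/1100]
  200 → container 4  [load 1000/1100]
  800 → container 7 (new)  [load 800/1100]
  400 → container 6  [load 950/1100]
  300 → container 7  [load 1100/1100]
  250 → container 8 (new)  [load 250/1100]
8 containers opened.

8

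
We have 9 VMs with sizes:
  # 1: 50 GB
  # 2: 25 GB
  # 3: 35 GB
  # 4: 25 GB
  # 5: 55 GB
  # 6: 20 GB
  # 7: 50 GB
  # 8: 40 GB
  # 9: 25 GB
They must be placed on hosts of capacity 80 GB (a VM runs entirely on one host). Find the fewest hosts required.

Total = 55 + 50 + 50 + 40 + 35 + 25 + 25 + 25 + 20 = 325 GB.
Lower bound: ⌈325/80⌉ = 5 hosts.
A packing using 5 hosts:
  host 1: 55 + 25 = 80
  host 2: 50 + 25 = 75
  host 3: 50 + 25 = 75
  host 4: 40 + 35 = 75
  host 5: 20 = 20
This matches the lower bound, so 5 is optimal.

5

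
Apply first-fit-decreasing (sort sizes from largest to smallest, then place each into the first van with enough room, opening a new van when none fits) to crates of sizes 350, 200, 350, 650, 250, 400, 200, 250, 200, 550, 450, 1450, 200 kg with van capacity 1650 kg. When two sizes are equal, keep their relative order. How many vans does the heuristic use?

Sorted descending: 1450, 650, 550, 450, 400, 350, 350, 250, 250, 200, 200, 200, 200.
  1450 → van 1 (new)  [load 1450/1650]
  650 → van 2 (new)  [load 650/1650]
  550 → van 2  [load 1200/1650]
  450 → van 2  [load 1650/1650]
  400 → van 3 (new)  [load 400/1650]
  350 → van 3  [load 750/1650]
  350 → van 3  [load 1100/1650]
  250 → van 3  [load 1350/1650]
  250 → van 3  [load 1600/1650]
  200 → van 1  [load 1650/1650]
  200 → van 4 (new)  [load 200/1650]
  200 → van 4  [load 400/1650]
  200 → van 4  [load 600/1650]
4 vans opened.

4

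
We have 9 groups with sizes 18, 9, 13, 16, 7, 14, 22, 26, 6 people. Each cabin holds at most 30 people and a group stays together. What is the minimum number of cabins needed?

Total = 26 + 22 + 18 + 16 + 14 + 13 + 9 + 7 + 6 = 131 people.
Lower bound: ⌈131/30⌉ = 5 cabins.
A packing using 5 cabins:
  cabin 1: 26 = 26
  cabin 2: 22 + 7 = 29
  cabin 3: 18 + 9 = 27
  cabin 4: 16 + 14 = 30
  cabin 5: 13 + 6 = 19
This matches the lower bound, so 5 is optimal.

5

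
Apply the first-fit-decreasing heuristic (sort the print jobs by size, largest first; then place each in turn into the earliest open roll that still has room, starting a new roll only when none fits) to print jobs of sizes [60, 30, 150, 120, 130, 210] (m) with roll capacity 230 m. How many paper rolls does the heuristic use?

Sorted descending: 210, 150, 130, 120, 60, 30.
  210 → roll 1 (new)  [load 210/230]
  150 → roll 2 (new)  [load 150/230]
  130 → roll 3 (new)  [load 130/230]
  120 → roll 4 (new)  [load 120/230]
  60 → roll 2  [load 210/230]
  30 → roll 3  [load 160/230]
4 paper rolls opened.

4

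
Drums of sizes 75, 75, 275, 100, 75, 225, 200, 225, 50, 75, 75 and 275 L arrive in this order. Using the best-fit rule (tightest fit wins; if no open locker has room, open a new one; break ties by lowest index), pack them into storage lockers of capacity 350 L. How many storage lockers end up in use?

  75 → locker 1 (new)  [load 75/350]
  75 → locker 1  [load 150/350]
  275 → locker 2 (new)  [load 275/350]
  100 → locker 1  [load 250/350]
  75 → locker 2  [load 350/350]
  225 → locker 3 (new)  [load 225/350]
  200 → locker 4 (new)  [load 200/350]
  225 → locker 5 (new)  [load 225/350]
  50 → locker 1  [load 300/350]
  75 → locker 3  [load 300/350]
  75 → locker 5  [load 300/350]
  275 → locker 6 (new)  [load 275/350]
6 storage lockers opened.

6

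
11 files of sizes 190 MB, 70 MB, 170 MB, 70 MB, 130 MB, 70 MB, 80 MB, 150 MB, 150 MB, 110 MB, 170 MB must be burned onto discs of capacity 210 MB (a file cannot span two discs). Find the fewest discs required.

8

Total = 190 + 170 + 170 + 150 + 150 + 130 + 110 + 80 + 70 + 70 + 70 = 1360 MB.
Lower bound: ⌈1360/210⌉ = 7 discs.
A packing using 8 discs:
  disc 1: 190 = 190
  disc 2: 170 = 170
  disc 3: 170 = 170
  disc 4: 150 = 150
  disc 5: 150 = 150
  disc 6: 130 + 80 = 210
  disc 7: 110 + 70 = 180
  disc 8: 70 + 70 = 140
No arrangement into 7 discs stays within capacity, so 8 is optimal.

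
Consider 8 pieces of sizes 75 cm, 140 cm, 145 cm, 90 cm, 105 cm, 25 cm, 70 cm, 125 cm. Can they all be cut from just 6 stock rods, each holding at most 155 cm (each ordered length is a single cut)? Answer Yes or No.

Yes

A valid assignment using 6 stock rods:
  stock rod 1: 145 = 145
  stock rod 2: 140 = 140
  stock rod 3: 125 + 25 = 150
  stock rod 4: 105 = 105
  stock rod 5: 90 = 90
  stock rod 6: 75 + 70 = 145
Every load is within 155 cm, so 6 stock rods suffice.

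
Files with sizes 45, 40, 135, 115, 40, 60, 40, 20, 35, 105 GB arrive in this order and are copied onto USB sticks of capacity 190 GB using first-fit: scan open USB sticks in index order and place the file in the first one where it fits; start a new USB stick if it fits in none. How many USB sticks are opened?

  45 → USB stick 1 (new)  [load 45/190]
  40 → USB stick 1  [load 85/190]
  135 → USB stick 2 (new)  [load 135/190]
  115 → USB stick 3 (new)  [load 115/190]
  40 → USB stick 1  [load 125/190]
  60 → USB stick 1  [load 185/190]
  40 → USB stick 2  [load 175/190]
  20 → USB stick 3  [load 135/190]
  35 → USB stick 3  [load 170/190]
  105 → USB stick 4 (new)  [load 105/190]
4 USB sticks opened.

4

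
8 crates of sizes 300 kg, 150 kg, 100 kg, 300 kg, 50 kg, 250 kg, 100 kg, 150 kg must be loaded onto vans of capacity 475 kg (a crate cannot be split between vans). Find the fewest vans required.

4

Total = 300 + 300 + 250 + 150 + 150 + 100 + 100 + 50 = 1400 kg.
Lower bound: ⌈1400/475⌉ = 3 vans.
A packing using 4 vans:
  van 1: 300 + 150 = 450
  van 2: 300 + 150 = 450
  van 3: 250 + 100 + 100 = 450
  van 4: 50 = 50
No arrangement into 3 vans stays within capacity, so 4 is optimal.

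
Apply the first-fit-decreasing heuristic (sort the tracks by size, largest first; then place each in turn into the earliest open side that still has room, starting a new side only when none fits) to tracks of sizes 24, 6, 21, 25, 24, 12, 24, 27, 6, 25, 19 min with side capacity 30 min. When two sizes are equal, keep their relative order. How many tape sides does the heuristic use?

9

Sorted descending: 27, 25, 25, 24, 24, 24, 21, 19, 12, 6, 6.
  27 → side 1 (new)  [load 27/30]
  25 → side 2 (new)  [load 25/30]
  25 → side 3 (new)  [load 25/30]
  24 → side 4 (new)  [load 24/30]
  24 → side 5 (new)  [load 24/30]
  24 → side 6 (new)  [load 24/30]
  21 → side 7 (new)  [load 21/30]
  19 → side 8 (new)  [load 19/30]
  12 → side 9 (new)  [load 12/30]
  6 → side 4  [load 30/30]
  6 → side 5  [load 30/30]
9 tape sides opened.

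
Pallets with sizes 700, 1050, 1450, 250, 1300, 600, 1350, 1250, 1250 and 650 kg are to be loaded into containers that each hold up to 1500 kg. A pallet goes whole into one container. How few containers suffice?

8

Total = 1450 + 1350 + 1300 + 1250 + 1250 + 1050 + 700 + 650 + 600 + 250 = 9850 kg.
Lower bound: ⌈9850/1500⌉ = 7 containers.
A packing using 8 containers:
  container 1: 1450 = 1450
  container 2: 1350 = 1350
  container 3: 1300 = 1300
  container 4: 1250 + 250 = 1500
  container 5: 1250 = 1250
  container 6: 1050 = 1050
  container 7: 700 + 650 = 1350
  container 8: 600 = 600
No arrangement into 7 containers stays within capacity, so 8 is optimal.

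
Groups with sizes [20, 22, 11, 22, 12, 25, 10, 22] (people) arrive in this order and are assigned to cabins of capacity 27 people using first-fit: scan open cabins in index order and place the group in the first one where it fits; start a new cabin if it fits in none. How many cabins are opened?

  20 → cabin 1 (new)  [load 20/27]
  22 → cabin 2 (new)  [load 22/27]
  11 → cabin 3 (new)  [load 11/27]
  22 → cabin 4 (new)  [load 22/27]
  12 → cabin 3  [load 23/27]
  25 → cabin 5 (new)  [load 25/27]
  10 → cabin 6 (new)  [load 10/27]
  22 → cabin 7 (new)  [load 22/27]
7 cabins opened.

7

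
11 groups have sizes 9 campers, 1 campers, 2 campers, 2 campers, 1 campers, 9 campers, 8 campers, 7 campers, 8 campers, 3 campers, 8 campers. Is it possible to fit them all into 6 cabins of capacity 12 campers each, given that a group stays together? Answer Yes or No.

Yes

A valid assignment using 6 cabins:
  cabin 1: 9 + 3 = 12
  cabin 2: 9 + 2 + 1 = 12
  cabin 3: 8 + 2 + 1 = 11
  cabin 4: 8 = 8
  cabin 5: 8 = 8
  cabin 6: 7 = 7
Every load is within 12 campers, so 6 cabins suffice.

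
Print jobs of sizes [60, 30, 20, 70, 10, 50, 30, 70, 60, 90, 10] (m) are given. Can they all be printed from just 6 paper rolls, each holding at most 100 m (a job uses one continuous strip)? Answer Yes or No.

Yes

A valid assignment using 6 paper rolls:
  roll 1: 90 + 10 = 100
  roll 2: 70 + 30 = 100
  roll 3: 70 + 30 = 100
  roll 4: 60 + 20 + 10 = 90
  roll 5: 60 = 60
  roll 6: 50 = 50
Every load is within 100 m, so 6 paper rolls suffice.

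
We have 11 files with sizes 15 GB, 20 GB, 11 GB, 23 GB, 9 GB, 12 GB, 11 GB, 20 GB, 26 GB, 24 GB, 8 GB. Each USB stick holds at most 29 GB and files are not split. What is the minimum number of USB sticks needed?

Total = 26 + 24 + 23 + 20 + 20 + 15 + 12 + 11 + 11 + 9 + 8 = 179 GB.
Lower bound: ⌈179/29⌉ = 7 USB sticks.
A packing using 7 USB sticks:
  USB stick 1: 26 = 26
  USB stick 2: 24 = 24
  USB stick 3: 23 = 23
  USB stick 4: 20 + 9 = 29
  USB stick 5: 20 + 8 = 28
  USB stick 6: 15 + 12 = 27
  USB stick 7: 11 + 11 = 22
This matches the lower bound, so 7 is optimal.

7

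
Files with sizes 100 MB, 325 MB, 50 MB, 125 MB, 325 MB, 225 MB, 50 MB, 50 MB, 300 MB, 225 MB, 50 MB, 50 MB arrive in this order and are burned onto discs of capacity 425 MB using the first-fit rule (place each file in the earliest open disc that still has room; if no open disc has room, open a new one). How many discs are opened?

5

  100 → disc 1 (new)  [load 100/425]
  325 → disc 1  [load 425/425]
  50 → disc 2 (new)  [load 50/425]
  125 → disc 2  [load 175/425]
  325 → disc 3 (new)  [load 325/425]
  225 → disc 2  [load 400/425]
  50 → disc 3  [load 375/425]
  50 → disc 3  [load 425/425]
  300 → disc 4 (new)  [load 300/425]
  225 → disc 5 (new)  [load 225/425]
  50 → disc 4  [load 350/425]
  50 → disc 4  [load 400/425]
5 discs opened.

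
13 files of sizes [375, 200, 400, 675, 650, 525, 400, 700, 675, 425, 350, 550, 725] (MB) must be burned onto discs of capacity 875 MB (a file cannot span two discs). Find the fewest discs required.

9

Total = 725 + 700 + 675 + 675 + 650 + 550 + 525 + 425 + 400 + 400 + 375 + 350 + 200 = 6650 MB.
Lower bound: ⌈6650/875⌉ = 8 discs.
A packing using 9 discs:
  disc 1: 725 = 725
  disc 2: 700 = 700
  disc 3: 675 + 200 = 875
  disc 4: 675 = 675
  disc 5: 650 = 650
  disc 6: 550 = 550
  disc 7: 525 + 350 = 875
  disc 8: 425 + 400 = 825
  disc 9: 400 + 375 = 775
No arrangement into 8 discs stays within capacity, so 9 is optimal.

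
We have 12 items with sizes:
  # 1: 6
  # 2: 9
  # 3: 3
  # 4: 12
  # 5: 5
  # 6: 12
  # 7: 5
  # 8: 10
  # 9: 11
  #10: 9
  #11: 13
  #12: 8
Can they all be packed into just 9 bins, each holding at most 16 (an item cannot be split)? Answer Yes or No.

Yes

A valid assignment using 8 bins:
  bin 1: 13 + 3 = 16
  bin 2: 12 = 12
  bin 3: 12 = 12
  bin 4: 11 + 5 = 16
  bin 5: 10 + 6 = 16
  bin 6: 9 + 5 = 14
  bin 7: 9 = 9
  bin 8: 8 = 8
That uses only 8 ≤ 9, so 9 bins are enough.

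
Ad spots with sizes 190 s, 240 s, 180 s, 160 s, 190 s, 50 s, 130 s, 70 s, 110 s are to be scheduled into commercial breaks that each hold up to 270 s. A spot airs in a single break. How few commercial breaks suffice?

Total = 240 + 190 + 190 + 180 + 160 + 130 + 110 + 70 + 50 = 1320 s.
Lower bound: ⌈1320/270⌉ = 5 commercial breaks.
A packing using 6 commercial breaks:
  break 1: 240 = 240
  break 2: 190 + 70 = 260
  break 3: 190 + 50 = 240
  break 4: 180 = 180
  break 5: 160 + 110 = 270
  break 6: 130 = 130
No arrangement into 5 commercial breaks stays within capacity, so 6 is optimal.

6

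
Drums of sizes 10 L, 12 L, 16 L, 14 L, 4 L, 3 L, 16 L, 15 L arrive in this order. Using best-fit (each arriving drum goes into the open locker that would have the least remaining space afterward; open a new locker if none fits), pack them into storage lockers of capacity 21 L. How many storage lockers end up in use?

  10 → locker 1 (new)  [load 10/21]
  12 → locker 2 (new)  [load 12/21]
  16 → locker 3 (new)  [load 16/21]
  14 → locker 4 (new)  [load 14/21]
  4 → locker 3  [load 20/21]
  3 → locker 4  [load 17/21]
  16 → locker 5 (new)  [load 16/21]
  15 → locker 6 (new)  [load 15/21]
6 storage lockers opened.

6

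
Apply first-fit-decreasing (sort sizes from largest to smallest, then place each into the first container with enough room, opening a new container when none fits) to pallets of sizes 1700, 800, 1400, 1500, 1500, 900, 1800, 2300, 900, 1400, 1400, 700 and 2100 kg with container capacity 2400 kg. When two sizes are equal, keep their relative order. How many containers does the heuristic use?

9

Sorted descending: 2300, 2100, 1800, 1700, 1500, 1500, 1400, 1400, 1400, 900, 900, 800, 700.
  2300 → container 1 (new)  [load 2300/2400]
  2100 → container 2 (new)  [load 2100/2400]
  1800 → container 3 (new)  [load 1800/2400]
  1700 → container 4 (new)  [load 1700/2400]
  1500 → container 5 (new)  [load 1500/2400]
  1500 → container 6 (new)  [load 1500/2400]
  1400 → container 7 (new)  [load 1400/2400]
  1400 → container 8 (new)  [load 1400/2400]
  1400 → container 9 (new)  [load 1400/2400]
  900 → container 5  [load 2400/2400]
  900 → container 6  [load 2400/2400]
  800 → container 7  [load 2200/2400]
  700 → container 4  [load 2400/2400]
9 containers opened.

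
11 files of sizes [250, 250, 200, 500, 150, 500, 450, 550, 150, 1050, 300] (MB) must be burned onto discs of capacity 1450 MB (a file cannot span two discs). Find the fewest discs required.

3

Total = 1050 + 550 + 500 + 500 + 450 + 300 + 250 + 250 + 200 + 150 + 150 = 4350 MB.
Lower bound: ⌈4350/1450⌉ = 3 discs.
A packing using 3 discs:
  disc 1: 1050 + 250 + 150 = 1450
  disc 2: 550 + 500 + 250 + 150 = 1450
  disc 3: 500 + 450 + 300 + 200 = 1450
This matches the lower bound, so 3 is optimal.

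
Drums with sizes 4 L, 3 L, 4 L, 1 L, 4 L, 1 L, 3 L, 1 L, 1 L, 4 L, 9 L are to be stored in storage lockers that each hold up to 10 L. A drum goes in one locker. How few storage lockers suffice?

4

Total = 9 + 4 + 4 + 4 + 4 + 3 + 3 + 1 + 1 + 1 + 1 = 35 L.
Lower bound: ⌈35/10⌉ = 4 storage lockers.
A packing using 4 storage lockers:
  locker 1: 9 + 1 = 10
  locker 2: 4 + 4 + 1 + 1 = 10
  locker 3: 4 + 4 + 1 = 9
  locker 4: 3 + 3 = 6
This matches the lower bound, so 4 is optimal.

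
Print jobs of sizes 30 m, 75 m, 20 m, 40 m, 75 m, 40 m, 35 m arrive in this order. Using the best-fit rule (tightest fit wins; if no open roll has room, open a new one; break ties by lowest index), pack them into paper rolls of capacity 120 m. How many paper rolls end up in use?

3

  30 → roll 1 (new)  [load 30/120]
  75 → roll 1  [load 105/120]
  20 → roll 2 (new)  [load 20/120]
  40 → roll 2  [load 60/120]
  75 → roll 3 (new)  [load 75/120]
  40 → roll 3  [load 115/120]
  35 → roll 2  [load 95/120]
3 paper rolls opened.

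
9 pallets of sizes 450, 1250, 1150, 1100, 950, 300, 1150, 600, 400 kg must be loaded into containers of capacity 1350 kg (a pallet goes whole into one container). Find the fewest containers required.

6

Total = 1250 + 1150 + 1150 + 1100 + 950 + 600 + 450 + 400 + 300 = 7350 kg.
Lower bound: ⌈7350/1350⌉ = 6 containers.
A packing using 6 containers:
  container 1: 1250 = 1250
  container 2: 1150 = 1150
  container 3: 1150 = 1150
  container 4: 1100 = 1100
  container 5: 950 + 400 = 1350
  container 6: 600 + 450 + 300 = 1350
This matches the lower bound, so 6 is optimal.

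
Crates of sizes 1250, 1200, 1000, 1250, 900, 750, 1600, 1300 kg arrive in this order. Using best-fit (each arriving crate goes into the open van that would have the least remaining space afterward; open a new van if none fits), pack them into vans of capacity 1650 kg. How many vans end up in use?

  1250 → van 1 (new)  [load 1250/1650]
  1200 → van 2 (new)  [load 1200/1650]
  1000 → van 3 (new)  [load 1000/1650]
  1250 → van 4 (new)  [load 1250/1650]
  900 → van 5 (new)  [load 900/1650]
  750 → van 5  [load 1650/1650]
  1600 → van 6 (new)  [load 1600/1650]
  1300 → van 7 (new)  [load 1300/1650]
7 vans opened.

7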